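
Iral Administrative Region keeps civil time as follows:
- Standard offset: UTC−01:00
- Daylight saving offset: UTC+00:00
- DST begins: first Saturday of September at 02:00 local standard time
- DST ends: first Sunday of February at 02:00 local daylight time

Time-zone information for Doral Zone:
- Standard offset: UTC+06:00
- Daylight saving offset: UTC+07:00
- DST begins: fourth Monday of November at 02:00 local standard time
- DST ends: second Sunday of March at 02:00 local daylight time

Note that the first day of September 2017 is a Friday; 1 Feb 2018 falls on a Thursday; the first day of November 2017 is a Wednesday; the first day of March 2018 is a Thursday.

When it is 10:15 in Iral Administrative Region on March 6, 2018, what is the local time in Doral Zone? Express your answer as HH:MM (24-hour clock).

1 September 2017 is a Friday, so the first Saturday is September 2.
1 February 2018 is a Thursday, so the first Sunday is February 4.
March 6, 2018 does not fall between 2 September 2017 and 4 February 2018, so daylight saving is not in effect and Iral Administrative Region is at UTC−01:00.
10:15 Iral Administrative Region + 1h = 11:15 UTC.
1 November 2017 is a Wednesday, so the first Monday is November 6 and the fourth is November 27.
1 March 2018 is a Thursday, so the first Sunday is March 4 and the second is March 11.
At the standard offset (UTC+06:00), 11:15 UTC + 6h = 17:15 Doral Zone standard time.
The standard-time date in Doral Zone, March 6, 2018, falls between 27 November 2017 and 11 March 2018, so daylight saving is in effect and Doral Zone is at UTC+07:00.
11:15 UTC + 7h = 18:15 Doral Zone.

18:15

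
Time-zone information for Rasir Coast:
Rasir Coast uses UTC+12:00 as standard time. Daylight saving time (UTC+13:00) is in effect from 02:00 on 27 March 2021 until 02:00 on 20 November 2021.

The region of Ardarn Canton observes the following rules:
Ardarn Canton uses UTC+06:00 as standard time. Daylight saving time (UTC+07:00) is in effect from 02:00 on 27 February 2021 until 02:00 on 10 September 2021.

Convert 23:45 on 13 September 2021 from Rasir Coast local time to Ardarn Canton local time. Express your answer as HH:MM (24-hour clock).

16:45

Daylight saving runs 27 March – 20 November; 13 September 2021 is inside that window, so Rasir Coast is at UTC+13:00.
23:45 Rasir Coast − 13h = 10:45 UTC.
At the standard offset (UTC+06:00), 10:45 UTC + 6h = 16:45 Ardarn Canton standard time.
The standard-time date in Ardarn Canton, 13 September 2021, is outside the daylight-saving period (27 February – 10 September), so Ardarn Canton is on standard time, UTC+06:00.
10:45 UTC + 6h = 16:45 Ardarn Canton.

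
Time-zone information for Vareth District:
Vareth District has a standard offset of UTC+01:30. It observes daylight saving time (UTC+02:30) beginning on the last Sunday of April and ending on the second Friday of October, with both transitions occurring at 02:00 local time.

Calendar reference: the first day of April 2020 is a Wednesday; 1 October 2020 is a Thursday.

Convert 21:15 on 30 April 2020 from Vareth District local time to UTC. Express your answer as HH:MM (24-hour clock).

18:45

1 April 2020 is a Wednesday, so Sundays fall on 5, 12, 19, 26; the last is April 26.
1 October 2020 is a Thursday, so the first Friday is October 2 and the second is October 9.
30 April 2020 lies within the daylight-saving period (26 April – 9 October), so Vareth District is on daylight time, UTC+02:30.
21:15 local − 2h30m = 18:45 UTC.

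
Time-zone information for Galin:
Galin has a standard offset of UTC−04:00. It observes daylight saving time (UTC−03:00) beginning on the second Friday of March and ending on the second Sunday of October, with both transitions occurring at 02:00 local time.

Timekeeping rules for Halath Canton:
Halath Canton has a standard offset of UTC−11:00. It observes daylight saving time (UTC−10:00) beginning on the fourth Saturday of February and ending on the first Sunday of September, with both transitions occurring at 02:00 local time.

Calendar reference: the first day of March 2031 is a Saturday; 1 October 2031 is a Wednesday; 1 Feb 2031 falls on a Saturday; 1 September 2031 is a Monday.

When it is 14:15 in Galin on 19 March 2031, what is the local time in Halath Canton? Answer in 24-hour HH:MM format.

07:15

1 March 2031 is a Saturday, so the first Friday is March 7 and the second is March 14.
1 October 2031 is a Wednesday, so the first Sunday is October 5 and the second is October 12.
19 March 2031 falls between 14 March and 12 October, so daylight saving is in effect and Galin is at UTC−03:00.
14:15 Galin + 3h = 17:15 UTC.
1 February 2031 is a Saturday, so the first Saturday is February 1 and the fourth is February 22.
1 September 2031 is a Monday, so the first Sunday is September 7.
At the standard offset (UTC−11:00), 17:15 UTC − 11h = 06:15 Halath Canton standard time.
The standard-time date in Halath Canton, 19 March 2031, lies within the daylight-saving period (22 February – 7 September), so Halath Canton is on daylight time, UTC−10:00.
17:15 UTC − 10h = 07:15 Halath Canton.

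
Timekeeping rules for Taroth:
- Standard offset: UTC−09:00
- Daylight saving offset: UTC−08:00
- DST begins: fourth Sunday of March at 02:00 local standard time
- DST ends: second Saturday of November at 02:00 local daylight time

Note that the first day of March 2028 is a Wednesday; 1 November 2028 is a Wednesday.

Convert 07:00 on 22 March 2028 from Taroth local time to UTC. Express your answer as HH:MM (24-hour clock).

1 March 2028 is a Wednesday, so the first Sunday is March 5 and the fourth is March 26.
1 November 2028 is a Wednesday, so the first Saturday is November 4 and the second is November 11.
22 March 2028 does not fall between 26 March and 11 November, so daylight saving is not in effect and Taroth is at UTC−09:00.
07:00 local + 9h = 16:00 UTC.

16:00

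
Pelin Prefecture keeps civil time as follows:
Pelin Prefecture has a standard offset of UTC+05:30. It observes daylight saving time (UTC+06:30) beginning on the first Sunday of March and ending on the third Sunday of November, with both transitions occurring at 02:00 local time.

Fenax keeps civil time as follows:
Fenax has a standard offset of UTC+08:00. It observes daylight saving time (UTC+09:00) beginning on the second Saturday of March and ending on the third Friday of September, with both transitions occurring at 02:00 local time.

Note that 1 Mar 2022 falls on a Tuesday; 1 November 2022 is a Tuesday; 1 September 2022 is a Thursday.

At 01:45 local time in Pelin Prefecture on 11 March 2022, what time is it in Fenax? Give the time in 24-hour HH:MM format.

1 March 2022 is a Tuesday, so the first Sunday is March 6.
1 November 2022 is a Tuesday, so the first Sunday is November 6 and the third is November 20.
11 March 2022 lies within the daylight-saving period (6 March – 20 November), so Pelin Prefecture is on daylight time, UTC+06:30.
01:45 Pelin Prefecture − 6h30m = 19:15 UTC (rolling into the previous day, 10 March 2022).
1 March 2022 is a Tuesday, so the first Saturday is March 5 and the second is March 12.
1 September 2022 is a Thursday, so the first Friday is September 2 and the third is September 16.
At the standard offset (UTC+08:00), 19:15 UTC + 8h = 03:15 Fenax standard time (rolling into the next day, 11 March 2022).
Daylight saving runs 12 March – 16 September; the standard-time date in Fenax, 11 March 2022, is outside that window, so Fenax is on standard time at UTC+08:00.
19:15 UTC + 8h = 03:15 Fenax (rolling into the next day, 11 March 2022).

03:15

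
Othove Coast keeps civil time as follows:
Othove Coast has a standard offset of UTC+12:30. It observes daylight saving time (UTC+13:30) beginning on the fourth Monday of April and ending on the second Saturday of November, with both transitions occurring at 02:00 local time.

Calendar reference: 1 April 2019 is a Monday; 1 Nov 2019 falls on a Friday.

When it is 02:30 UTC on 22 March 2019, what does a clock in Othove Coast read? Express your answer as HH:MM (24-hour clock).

15:00

1 April 2019 is a Monday, so the first Monday is April 1 and the fourth is April 22.
1 November 2019 is a Friday, so the first Saturday is November 2 and the second is November 9.
At the standard offset (UTC+12:30), 02:30 UTC + 12h30m = 15:00 Othove Coast standard time.
The standard-time date in Othove Coast, 22 March 2019, does not fall between 22 April and 9 November, so daylight saving is not in effect and Othove Coast is at UTC+12:30.
02:30 UTC + 12h30m = 15:00 local.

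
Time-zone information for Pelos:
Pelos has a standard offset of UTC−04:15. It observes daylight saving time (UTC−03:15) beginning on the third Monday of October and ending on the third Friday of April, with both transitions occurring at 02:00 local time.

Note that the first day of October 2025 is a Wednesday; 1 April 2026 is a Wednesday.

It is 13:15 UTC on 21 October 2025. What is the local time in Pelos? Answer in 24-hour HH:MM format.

10:00

1 October 2025 is a Wednesday, so the first Monday is October 6 and the third is October 20.
1 April 2026 is a Wednesday, so the first Friday is April 3 and the third is April 17.
At the standard offset (UTC−04:15), 13:15 UTC − 4h15m = 09:00 Pelos standard time.
The standard-time date in Pelos, 21 October 2025, falls between 20 October 2025 and 17 April 2026, so daylight saving is in effect and Pelos is at UTC−03:15.
13:15 UTC − 3h15m = 10:00 local.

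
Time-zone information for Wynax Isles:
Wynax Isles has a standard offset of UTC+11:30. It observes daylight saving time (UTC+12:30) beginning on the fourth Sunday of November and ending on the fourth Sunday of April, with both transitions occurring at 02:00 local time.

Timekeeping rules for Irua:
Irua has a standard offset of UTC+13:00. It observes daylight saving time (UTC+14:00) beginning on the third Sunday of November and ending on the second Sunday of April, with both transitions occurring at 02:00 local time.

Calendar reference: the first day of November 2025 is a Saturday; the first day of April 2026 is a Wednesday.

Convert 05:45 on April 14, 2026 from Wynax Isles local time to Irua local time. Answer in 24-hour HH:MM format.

1 November 2025 is a Saturday, so the first Sunday is November 2 and the fourth is November 23.
1 April 2026 is a Wednesday, so the first Sunday is April 5 and the fourth is April 26.
April 14, 2026 lies within the daylight-saving period (23 November 2025 – 26 April 2026), so Wynax Isles is on daylight time, UTC+12:30.
05:45 Wynax Isles − 12h30m = 17:15 UTC (rolling into the previous day, 13 April 2026).
1 November 2025 is a Saturday, so the first Sunday is November 2 and the third is November 16.
1 April 2026 is a Wednesday, so the first Sunday is April 5 and the second is April 12.
At the standard offset (UTC+13:00), 17:15 UTC + 13h = 06:15 Irua standard time (rolling into the next day, 14 April 2026).
The standard-time date in Irua, April 14, 2026, does not fall between 16 November 2025 and 12 April 2026, so daylight saving is not in effect and Irua is at UTC+13:00.
17:15 UTC + 13h = 06:15 Irua (rolling into the next day, 14 April 2026).

06:15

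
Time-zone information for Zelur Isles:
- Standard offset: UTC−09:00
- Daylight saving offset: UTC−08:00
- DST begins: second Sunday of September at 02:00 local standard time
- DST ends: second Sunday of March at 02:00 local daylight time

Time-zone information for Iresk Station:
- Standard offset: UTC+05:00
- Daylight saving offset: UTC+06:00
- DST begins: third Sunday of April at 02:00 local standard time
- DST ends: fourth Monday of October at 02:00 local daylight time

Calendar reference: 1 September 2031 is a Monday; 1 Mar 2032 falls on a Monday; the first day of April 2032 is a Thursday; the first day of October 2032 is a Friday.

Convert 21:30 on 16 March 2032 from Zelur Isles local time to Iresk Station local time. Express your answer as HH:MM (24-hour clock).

1 September 2031 is a Monday, so the first Sunday is September 7 and the second is September 14.
1 March 2032 is a Monday, so the first Sunday is March 7 and the second is March 14.
16 March 2032 is outside the daylight-saving period (14 September 2031 – 14 March 2032), so Zelur Isles is on standard time, UTC−09:00.
21:30 Zelur Isles + 9h = 06:30 UTC (rolling into the next day, 17 March 2032).
1 April 2032 is a Thursday, so the first Sunday is April 4 and the third is April 18.
1 October 2032 is a Friday, so the first Monday is October 4 and the fourth is October 25.
At the standard offset (UTC+05:00), 06:30 UTC + 5h = 11:30 Iresk Station standard time.
The standard-time date in Iresk Station, 17 March 2032, is outside the daylight-saving period (18 April – 25 October), so Iresk Station is on standard time, UTC+05:00.
06:30 UTC + 5h = 11:30 Iresk Station.

11:30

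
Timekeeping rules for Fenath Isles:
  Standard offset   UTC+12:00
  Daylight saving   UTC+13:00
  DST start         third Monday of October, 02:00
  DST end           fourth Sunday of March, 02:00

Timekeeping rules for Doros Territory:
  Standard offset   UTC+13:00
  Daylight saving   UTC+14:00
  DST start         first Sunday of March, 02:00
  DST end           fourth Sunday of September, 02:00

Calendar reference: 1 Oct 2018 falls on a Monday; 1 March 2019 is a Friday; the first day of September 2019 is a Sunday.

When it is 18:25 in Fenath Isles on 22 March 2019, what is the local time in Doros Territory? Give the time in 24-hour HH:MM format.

19:25

1 October 2018 is a Monday, so the first Monday is October 1 and the third is October 15.
1 March 2019 is a Friday, so the first Sunday is March 3 and the fourth is March 24.
Daylight saving runs 15 October 2018 – 24 March 2019; 22 March 2019 is inside that window, so Fenath Isles is at UTC+13:00.
18:25 Fenath Isles − 13h = 05:25 UTC.
1 March 2019 is a Friday, so the first Sunday is March 3.
1 September 2019 is a Sunday, so the first Sunday is September 1 and the fourth is September 22.
At the standard offset (UTC+13:00), 05:25 UTC + 13h = 18:25 Doros Territory standard time.
Daylight saving runs 3 March – 22 September; the standard-time date in Doros Territory, 22 March 2019, is inside that window, so Doros Territory is at UTC+14:00.
05:25 UTC + 14h = 19:25 Doros Territory.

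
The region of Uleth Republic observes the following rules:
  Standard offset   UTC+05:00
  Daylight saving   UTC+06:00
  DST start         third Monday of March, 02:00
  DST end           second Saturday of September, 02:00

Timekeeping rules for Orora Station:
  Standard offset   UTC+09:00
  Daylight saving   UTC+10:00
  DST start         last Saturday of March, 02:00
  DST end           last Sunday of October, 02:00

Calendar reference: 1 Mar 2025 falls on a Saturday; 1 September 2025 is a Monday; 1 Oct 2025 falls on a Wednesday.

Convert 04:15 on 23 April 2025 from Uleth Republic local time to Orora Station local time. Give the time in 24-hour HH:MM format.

08:15

1 March 2025 is a Saturday, so the first Monday is March 3 and the third is March 17.
1 September 2025 is a Monday, so the first Saturday is September 6 and the second is September 13.
23 April 2025 falls between 17 March and 13 September, so daylight saving is in effect and Uleth Republic is at UTC+06:00.
04:15 Uleth Republic − 6h = 22:15 UTC (rolling into the previous day, 22 April 2025).
1 March 2025 is a Saturday, so Saturdays fall on 1, 8, 15, 22, 29; the last is March 29.
1 October 2025 is a Wednesday, so Sundays fall on 5, 12, 19, 26; the last is October 26.
At the standard offset (UTC+09:00), 22:15 UTC + 9h = 07:15 Orora Station standard time (rolling into the next day, 23 April 2025).
The standard-time date in Orora Station, 23 April 2025, lies within the daylight-saving period (29 March – 26 October), so Orora Station is on daylight time, UTC+10:00.
22:15 UTC + 10h = 08:15 Orora Station (rolling into the next day, 23 April 2025).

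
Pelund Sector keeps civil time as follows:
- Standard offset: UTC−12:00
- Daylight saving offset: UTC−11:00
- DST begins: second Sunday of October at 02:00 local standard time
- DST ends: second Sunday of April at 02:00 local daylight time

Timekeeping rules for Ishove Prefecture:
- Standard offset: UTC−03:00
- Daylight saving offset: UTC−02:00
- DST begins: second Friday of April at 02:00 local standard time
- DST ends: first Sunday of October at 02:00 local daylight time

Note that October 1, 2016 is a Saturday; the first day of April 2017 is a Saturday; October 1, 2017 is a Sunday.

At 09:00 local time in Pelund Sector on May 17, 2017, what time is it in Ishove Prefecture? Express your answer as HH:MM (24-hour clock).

19:00

1 October 2016 is a Saturday, so the first Sunday is October 2 and the second is October 9.
1 April 2017 is a Saturday, so the first Sunday is April 2 and the second is April 9.
Daylight saving runs 9 October 2016 – 9 April 2017; May 17, 2017 is outside that window, so Pelund Sector is on standard time at UTC−12:00.
09:00 Pelund Sector + 12h = 21:00 UTC.
1 April 2017 is a Saturday, so the first Friday is April 7 and the second is April 14.
1 October 2017 is a Sunday, so the first Sunday is October 1.
At the standard offset (UTC−03:00), 21:00 UTC − 3h = 18:00 Ishove Prefecture standard time.
The standard-time date in Ishove Prefecture, May 17, 2017, lies within the daylight-saving period (14 April – 1 October), so Ishove Prefecture is on daylight time, UTC−02:00.
21:00 UTC − 2h = 19:00 Ishove Prefecture.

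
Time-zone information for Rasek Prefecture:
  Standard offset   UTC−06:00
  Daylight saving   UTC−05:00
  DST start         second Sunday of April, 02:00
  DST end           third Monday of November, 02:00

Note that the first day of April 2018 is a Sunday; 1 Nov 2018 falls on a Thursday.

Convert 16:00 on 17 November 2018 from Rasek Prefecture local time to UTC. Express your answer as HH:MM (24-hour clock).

1 April 2018 is a Sunday, so the first Sunday is April 1 and the second is April 8.
1 November 2018 is a Thursday, so the first Monday is November 5 and the third is November 19.
Daylight saving runs 8 April – 19 November; 17 November 2018 is inside that window, so Rasek Prefecture is at UTC−05:00.
16:00 local + 5h = 21:00 UTC.

21:00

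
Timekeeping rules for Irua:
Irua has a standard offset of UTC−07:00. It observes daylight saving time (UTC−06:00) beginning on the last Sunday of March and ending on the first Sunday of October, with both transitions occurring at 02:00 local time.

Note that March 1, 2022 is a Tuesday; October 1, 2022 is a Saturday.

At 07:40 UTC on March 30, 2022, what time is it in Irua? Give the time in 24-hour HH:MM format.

01:40

1 March 2022 is a Tuesday, so Sundays fall on 6, 13, 20, 27; the last is March 27.
1 October 2022 is a Saturday, so the first Sunday is October 2.
At the standard offset (UTC−07:00), 07:40 UTC − 7h = 00:40 Irua standard time.
The standard-time date in Irua, March 30, 2022, lies within the daylight-saving period (27 March – 2 October), so Irua is on daylight time, UTC−06:00.
07:40 UTC − 6h = 01:40 local.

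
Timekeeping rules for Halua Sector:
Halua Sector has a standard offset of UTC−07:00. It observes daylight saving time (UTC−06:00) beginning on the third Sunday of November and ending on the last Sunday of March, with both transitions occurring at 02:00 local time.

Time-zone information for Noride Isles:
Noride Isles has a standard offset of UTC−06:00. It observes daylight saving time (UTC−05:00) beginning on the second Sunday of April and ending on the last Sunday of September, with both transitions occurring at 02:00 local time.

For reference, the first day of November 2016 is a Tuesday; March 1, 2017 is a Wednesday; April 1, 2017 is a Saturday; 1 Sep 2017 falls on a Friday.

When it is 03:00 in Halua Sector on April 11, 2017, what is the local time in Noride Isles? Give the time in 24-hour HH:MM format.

05:00

1 November 2016 is a Tuesday, so the first Sunday is November 6 and the third is November 20.
1 March 2017 is a Wednesday, so Sundays fall on 5, 12, 19, 26; the last is March 26.
April 11, 2017 does not fall between 20 November 2016 and 26 March 2017, so daylight saving is not in effect and Halua Sector is at UTC−07:00.
03:00 Halua Sector + 7h = 10:00 UTC.
1 April 2017 is a Saturday, so the first Sunday is April 2 and the second is April 9.
1 September 2017 is a Friday, so Sundays fall on 3, 10, 17, 24; the last is September 24.
At the standard offset (UTC−06:00), 10:00 UTC − 6h = 04:00 Noride Isles standard time.
The standard-time date in Noride Isles, April 11, 2017, lies within the daylight-saving period (9 April – 24 September), so Noride Isles is on daylight time, UTC−05:00.
10:00 UTC − 5h = 05:00 Noride Isles.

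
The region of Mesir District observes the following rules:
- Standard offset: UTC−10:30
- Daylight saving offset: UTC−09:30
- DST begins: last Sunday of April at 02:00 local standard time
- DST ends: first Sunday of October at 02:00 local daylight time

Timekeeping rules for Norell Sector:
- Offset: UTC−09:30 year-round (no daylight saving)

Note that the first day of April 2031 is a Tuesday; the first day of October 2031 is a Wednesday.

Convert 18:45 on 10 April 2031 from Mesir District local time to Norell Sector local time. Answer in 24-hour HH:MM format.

19:45

1 April 2031 is a Tuesday, so Sundays fall on 6, 13, 20, 27; the last is April 27.
1 October 2031 is a Wednesday, so the first Sunday is October 5.
Daylight saving runs 27 April – 5 October; 10 April 2031 is outside that window, so Mesir District is on standard time at UTC−10:30.
18:45 Mesir District + 10h30m = 05:15 UTC (rolling into the next day, 11 April 2031).
Norell Sector stays on UTC−09:30 all year.
05:15 UTC − 9h30m = 19:45 Norell Sector (rolling into the previous day, 10 April 2031).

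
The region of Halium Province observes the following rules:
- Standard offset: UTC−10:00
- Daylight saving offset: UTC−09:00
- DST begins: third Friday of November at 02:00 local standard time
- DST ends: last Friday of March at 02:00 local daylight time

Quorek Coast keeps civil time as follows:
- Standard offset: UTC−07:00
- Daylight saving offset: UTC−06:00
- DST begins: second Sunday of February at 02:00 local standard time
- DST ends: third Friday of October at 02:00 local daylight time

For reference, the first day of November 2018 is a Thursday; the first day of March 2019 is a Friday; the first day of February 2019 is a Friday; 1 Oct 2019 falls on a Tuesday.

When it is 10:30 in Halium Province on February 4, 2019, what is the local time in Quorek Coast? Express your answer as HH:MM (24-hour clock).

12:30

1 November 2018 is a Thursday, so the first Friday is November 2 and the third is November 16.
1 March 2019 is a Friday, so Fridays fall on 1, 8, 15, 22, 29; the last is March 29.
February 4, 2019 lies within the daylight-saving period (16 November 2018 – 29 March 2019), so Halium Province is on daylight time, UTC−09:00.
10:30 Halium Province + 9h = 19:30 UTC.
1 February 2019 is a Friday, so the first Sunday is February 3 and the second is February 10.
1 October 2019 is a Tuesday, so the first Friday is October 4 and the third is October 18.
At the standard offset (UTC−07:00), 19:30 UTC − 7h = 12:30 Quorek Coast standard time.
Daylight saving runs 10 February – 18 October; the standard-time date in Quorek Coast, February 4, 2019, is outside that window, so Quorek Coast is on standard time at UTC−07:00.
19:30 UTC − 7h = 12:30 Quorek Coast.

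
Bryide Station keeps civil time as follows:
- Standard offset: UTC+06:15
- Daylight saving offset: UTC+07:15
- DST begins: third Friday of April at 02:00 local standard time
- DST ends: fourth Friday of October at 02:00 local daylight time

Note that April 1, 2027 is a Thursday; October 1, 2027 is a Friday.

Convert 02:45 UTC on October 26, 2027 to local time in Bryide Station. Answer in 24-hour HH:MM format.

09:00

1 April 2027 is a Thursday, so the first Friday is April 2 and the third is April 16.
1 October 2027 is a Friday, so the first Friday is October 1 and the fourth is October 22.
At the standard offset (UTC+06:15), 02:45 UTC + 6h15m = 09:00 Bryide Station standard time.
Daylight saving runs 16 April – 22 October; the standard-time date in Bryide Station, October 26, 2027, is outside that window, so Bryide Station is on standard time at UTC+06:15.
02:45 UTC + 6h15m = 09:00 local.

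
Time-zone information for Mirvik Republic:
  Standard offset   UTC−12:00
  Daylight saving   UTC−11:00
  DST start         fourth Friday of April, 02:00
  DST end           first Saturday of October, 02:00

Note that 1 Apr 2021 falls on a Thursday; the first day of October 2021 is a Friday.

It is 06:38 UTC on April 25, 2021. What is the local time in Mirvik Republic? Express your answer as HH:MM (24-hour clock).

19:38

1 April 2021 is a Thursday, so the first Friday is April 2 and the fourth is April 23.
1 October 2021 is a Friday, so the first Saturday is October 2.
At the standard offset (UTC−12:00), 06:38 UTC − 12h = 18:38 Mirvik Republic standard time (rolling into the previous day, 24 April 2021).
The standard-time date in Mirvik Republic, April 24, 2021, lies within the daylight-saving period (23 April – 2 October), so Mirvik Republic is on daylight time, UTC−11:00.
06:38 UTC − 11h = 19:38 local (rolling into the previous day, 24 April 2021).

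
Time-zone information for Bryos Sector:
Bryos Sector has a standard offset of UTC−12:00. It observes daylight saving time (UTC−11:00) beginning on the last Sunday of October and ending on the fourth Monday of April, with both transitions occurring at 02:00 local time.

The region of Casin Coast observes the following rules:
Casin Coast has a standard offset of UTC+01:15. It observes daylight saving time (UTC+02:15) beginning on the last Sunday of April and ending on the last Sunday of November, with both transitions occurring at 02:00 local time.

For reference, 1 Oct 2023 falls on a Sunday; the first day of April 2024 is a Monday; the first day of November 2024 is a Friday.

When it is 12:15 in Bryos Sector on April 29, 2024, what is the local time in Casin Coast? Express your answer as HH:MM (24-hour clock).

1 October 2023 is a Sunday, so Sundays fall on 1, 8, 15, 22, 29; the last is October 29.
1 April 2024 is a Monday, so the first Monday is April 1 and the fourth is April 22.
Daylight saving runs 29 October 2023 – 22 April 2024; April 29, 2024 is outside that window, so Bryos Sector is on standard time at UTC−12:00.
12:15 Bryos Sector + 12h = 00:15 UTC (rolling into the next day, 30 April 2024).
1 April 2024 is a Monday, so Sundays fall on 7, 14, 21, 28; the last is April 28.
1 November 2024 is a Friday, so Sundays fall on 3, 10, 17, 24; the last is November 24.
At the standard offset (UTC+01:15), 00:15 UTC + 1h15m = 01:30 Casin Coast standard time.
The standard-time date in Casin Coast, April 30, 2024, falls between 28 April and 24 November, so daylight saving is in effect and Casin Coast is at UTC+02:15.
00:15 UTC + 2h15m = 02:30 Casin Coast.

02:30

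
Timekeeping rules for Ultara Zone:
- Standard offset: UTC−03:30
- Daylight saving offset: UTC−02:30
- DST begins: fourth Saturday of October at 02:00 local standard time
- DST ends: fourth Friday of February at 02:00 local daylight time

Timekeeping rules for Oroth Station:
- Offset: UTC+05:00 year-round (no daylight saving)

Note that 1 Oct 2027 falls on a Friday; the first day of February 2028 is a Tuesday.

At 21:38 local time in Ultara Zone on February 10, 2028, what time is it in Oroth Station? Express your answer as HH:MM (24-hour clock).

1 October 2027 is a Friday, so the first Saturday is October 2 and the fourth is October 23.
1 February 2028 is a Tuesday, so the first Friday is February 4 and the fourth is February 25.
February 10, 2028 falls between 23 October 2027 and 25 February 2028, so daylight saving is in effect and Ultara Zone is at UTC−02:30.
21:38 Ultara Zone + 2h30m = 00:08 UTC (rolling into the next day, 11 February 2028).
Oroth Station stays on UTC+05:00 all year.
00:08 UTC + 5h = 05:08 Oroth Station.

05:08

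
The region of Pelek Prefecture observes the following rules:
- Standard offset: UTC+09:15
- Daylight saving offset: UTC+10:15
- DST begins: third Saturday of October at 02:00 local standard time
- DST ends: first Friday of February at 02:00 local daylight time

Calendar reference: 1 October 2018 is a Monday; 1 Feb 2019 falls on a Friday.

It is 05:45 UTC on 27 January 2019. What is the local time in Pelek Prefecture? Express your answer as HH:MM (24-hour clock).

1 October 2018 is a Monday, so the first Saturday is October 6 and the third is October 20.
1 February 2019 is a Friday, so the first Friday is February 1.
At the standard offset (UTC+09:15), 05:45 UTC + 9h15m = 15:00 Pelek Prefecture standard time.
The standard-time date in Pelek Prefecture, 27 January 2019, falls between 20 October 2018 and 1 February 2019, so daylight saving is in effect and Pelek Prefecture is at UTC+10:15.
05:45 UTC + 10h15m = 16:00 local.

16:00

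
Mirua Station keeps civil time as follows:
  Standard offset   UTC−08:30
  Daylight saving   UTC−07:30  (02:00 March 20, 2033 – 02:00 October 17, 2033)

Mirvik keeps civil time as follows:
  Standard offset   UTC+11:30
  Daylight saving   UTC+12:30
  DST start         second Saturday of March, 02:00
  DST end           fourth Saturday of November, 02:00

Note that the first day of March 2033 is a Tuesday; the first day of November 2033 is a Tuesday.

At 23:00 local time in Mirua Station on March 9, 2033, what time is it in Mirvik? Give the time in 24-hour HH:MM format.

March 9, 2033 does not fall between 20 March and 17 October, so daylight saving is not in effect and Mirua Station is at UTC−08:30.
23:00 Mirua Station + 8h30m = 07:30 UTC (rolling into the next day, 10 March 2033).
1 March 2033 is a Tuesday, so the first Saturday is March 5 and the second is March 12.
1 November 2033 is a Tuesday, so the first Saturday is November 5 and the fourth is November 26.
At the standard offset (UTC+11:30), 07:30 UTC + 11h30m = 19:00 Mirvik standard time.
Daylight saving runs 12 March – 26 November; the standard-time date in Mirvik, March 10, 2033, is outside that window, so Mirvik is on standard time at UTC+11:30.
07:30 UTC + 11h30m = 19:00 Mirvik.

19:00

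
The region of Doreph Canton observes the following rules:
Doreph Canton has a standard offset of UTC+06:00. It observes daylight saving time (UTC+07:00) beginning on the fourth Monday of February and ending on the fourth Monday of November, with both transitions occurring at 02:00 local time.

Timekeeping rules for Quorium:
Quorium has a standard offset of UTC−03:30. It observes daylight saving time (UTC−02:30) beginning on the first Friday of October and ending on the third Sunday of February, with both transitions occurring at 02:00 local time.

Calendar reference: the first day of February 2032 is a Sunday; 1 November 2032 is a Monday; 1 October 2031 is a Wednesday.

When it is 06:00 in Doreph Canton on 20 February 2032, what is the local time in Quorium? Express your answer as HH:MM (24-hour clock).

1 February 2032 is a Sunday, so the first Monday is February 2 and the fourth is February 23.
1 November 2032 is a Monday, so the first Monday is November 1 and the fourth is November 22.
20 February 2032 is outside the daylight-saving period (23 February – 22 November), so Doreph Canton is on standard time, UTC+06:00.
06:00 Doreph Canton − 6h = 00:00 UTC.
1 October 2031 is a Wednesday, so the first Friday is October 3.
1 February 2032 is a Sunday, so the first Sunday is February 1 and the third is February 15.
At the standard offset (UTC−03:30), 00:00 UTC − 3h30m = 20:30 Quorium standard time (rolling into the previous day, 19 February 2032).
Daylight saving runs 3 October 2031 – 15 February 2032; the standard-time date in Quorium, 19 February 2032, is outside that window, so Quorium is on standard time at UTC−03:30.
00:00 UTC − 3h30m = 20:30 Quorium (rolling into the previous day, 19 February 2032).

20:30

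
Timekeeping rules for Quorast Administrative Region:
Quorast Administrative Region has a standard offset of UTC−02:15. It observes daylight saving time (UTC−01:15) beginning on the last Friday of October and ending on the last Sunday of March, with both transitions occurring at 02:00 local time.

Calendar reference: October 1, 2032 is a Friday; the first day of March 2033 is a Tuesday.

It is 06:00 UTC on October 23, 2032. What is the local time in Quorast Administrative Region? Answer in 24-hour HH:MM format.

03:45

1 October 2032 is a Friday, so Fridays fall on 1, 8, 15, 22, 29; the last is October 29.
1 March 2033 is a Tuesday, so Sundays fall on 6, 13, 20, 27; the last is March 27.
At the standard offset (UTC−02:15), 06:00 UTC − 2h15m = 03:45 Quorast Administrative Region standard time.
The standard-time date in Quorast Administrative Region, October 23, 2032, does not fall between 29 October 2032 and 27 March 2033, so daylight saving is not in effect and Quorast Administrative Region is at UTC−02:15.
06:00 UTC − 2h15m = 03:45 local.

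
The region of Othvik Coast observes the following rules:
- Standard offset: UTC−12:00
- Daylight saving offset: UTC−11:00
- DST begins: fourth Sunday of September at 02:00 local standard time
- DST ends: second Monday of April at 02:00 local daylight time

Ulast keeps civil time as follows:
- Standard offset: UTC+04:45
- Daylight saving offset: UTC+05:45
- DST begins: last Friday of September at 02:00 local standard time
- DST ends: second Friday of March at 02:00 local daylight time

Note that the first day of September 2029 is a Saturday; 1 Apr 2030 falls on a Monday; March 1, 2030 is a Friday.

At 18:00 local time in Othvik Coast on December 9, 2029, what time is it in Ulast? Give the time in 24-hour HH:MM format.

1 September 2029 is a Saturday, so the first Sunday is September 2 and the fourth is September 23.
1 April 2030 is a Monday, so the first Monday is April 1 and the second is April 8.
December 9, 2029 falls between 23 September 2029 and 8 April 2030, so daylight saving is in effect and Othvik Coast is at UTC−11:00.
18:00 Othvik Coast + 11h = 05:00 UTC (rolling into the next day, 10 December 2029).
1 September 2029 is a Saturday, so Fridays fall on 7, 14, 21, 28; the last is September 28.
1 March 2030 is a Friday, so the first Friday is March 1 and the second is March 8.
At the standard offset (UTC+04:45), 05:00 UTC + 4h45m = 09:45 Ulast standard time.
Daylight saving runs 28 September 2029 – 8 March 2030; the standard-time date in Ulast, December 10, 2029, is inside that window, so Ulast is at UTC+05:45.
05:00 UTC + 5h45m = 10:45 Ulast.

10:45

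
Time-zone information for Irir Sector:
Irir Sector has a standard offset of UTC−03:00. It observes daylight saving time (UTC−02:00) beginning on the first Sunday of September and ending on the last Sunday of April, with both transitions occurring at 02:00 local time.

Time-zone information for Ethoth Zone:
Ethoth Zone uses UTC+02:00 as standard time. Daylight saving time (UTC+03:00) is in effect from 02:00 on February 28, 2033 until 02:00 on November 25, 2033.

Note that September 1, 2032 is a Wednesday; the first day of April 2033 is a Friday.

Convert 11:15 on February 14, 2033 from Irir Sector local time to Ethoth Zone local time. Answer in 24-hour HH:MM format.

15:15

1 September 2032 is a Wednesday, so the first Sunday is September 5.
1 April 2033 is a Friday, so Sundays fall on 3, 10, 17, 24; the last is April 24.
Daylight saving runs 5 September 2032 – 24 April 2033; February 14, 2033 is inside that window, so Irir Sector is at UTC−02:00.
11:15 Irir Sector + 2h = 13:15 UTC.
At the standard offset (UTC+02:00), 13:15 UTC + 2h = 15:15 Ethoth Zone standard time.
The standard-time date in Ethoth Zone, February 14, 2033, does not fall between 28 February and 25 November, so daylight saving is not in effect and Ethoth Zone is at UTC+02:00.
13:15 UTC + 2h = 15:15 Ethoth Zone.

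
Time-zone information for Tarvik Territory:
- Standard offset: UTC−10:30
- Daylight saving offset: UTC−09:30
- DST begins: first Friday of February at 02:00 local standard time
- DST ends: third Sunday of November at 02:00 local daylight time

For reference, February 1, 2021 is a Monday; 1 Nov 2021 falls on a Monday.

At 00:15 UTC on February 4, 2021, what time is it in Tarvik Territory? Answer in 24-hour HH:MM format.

13:45

1 February 2021 is a Monday, so the first Friday is February 5.
1 November 2021 is a Monday, so the first Sunday is November 7 and the third is November 21.
At the standard offset (UTC−10:30), 00:15 UTC − 10h30m = 13:45 Tarvik Territory standard time (rolling into the previous day, 3 February 2021).
Daylight saving runs 5 February – 21 November; the standard-time date in Tarvik Territory, February 3, 2021, is outside that window, so Tarvik Territory is on standard time at UTC−10:30.
00:15 UTC − 10h30m = 13:45 local (rolling into the previous day, 3 February 2021).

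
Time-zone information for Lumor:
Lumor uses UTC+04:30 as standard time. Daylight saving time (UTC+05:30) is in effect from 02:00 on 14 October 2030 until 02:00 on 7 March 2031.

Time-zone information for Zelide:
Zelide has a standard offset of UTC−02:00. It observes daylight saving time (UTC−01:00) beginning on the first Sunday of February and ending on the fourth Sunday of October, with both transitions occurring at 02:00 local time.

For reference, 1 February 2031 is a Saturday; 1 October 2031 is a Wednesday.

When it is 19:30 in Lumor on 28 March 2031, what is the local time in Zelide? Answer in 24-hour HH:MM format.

28 March 2031 is outside the daylight-saving period (14 October 2030 – 7 March 2031), so Lumor is on standard time, UTC+04:30.
19:30 Lumor − 4h30m = 15:00 UTC.
1 February 2031 is a Saturday, so the first Sunday is February 2.
1 October 2031 is a Wednesday, so the first Sunday is October 5 and the fourth is October 26.
At the standard offset (UTC−02:00), 15:00 UTC − 2h = 13:00 Zelide standard time.
Daylight saving runs 2 February – 26 October; the standard-time date in Zelide, 28 March 2031, is inside that window, so Zelide is at UTC−01:00.
15:00 UTC − 1h = 14:00 Zelide.

14:00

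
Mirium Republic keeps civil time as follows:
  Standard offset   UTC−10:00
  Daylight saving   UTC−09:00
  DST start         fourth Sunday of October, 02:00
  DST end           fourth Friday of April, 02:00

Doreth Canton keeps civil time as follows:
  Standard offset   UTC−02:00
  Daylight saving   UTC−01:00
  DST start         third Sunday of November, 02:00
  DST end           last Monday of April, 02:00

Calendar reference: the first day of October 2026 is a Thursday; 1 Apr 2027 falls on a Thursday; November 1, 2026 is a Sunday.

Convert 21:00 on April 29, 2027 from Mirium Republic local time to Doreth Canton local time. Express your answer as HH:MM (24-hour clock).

1 October 2026 is a Thursday, so the first Sunday is October 4 and the fourth is October 25.
1 April 2027 is a Thursday, so the first Friday is April 2 and the fourth is April 23.
Daylight saving runs 25 October 2026 – 23 April 2027; April 29, 2027 is outside that window, so Mirium Republic is on standard time at UTC−10:00.
21:00 Mirium Republic + 10h = 07:00 UTC (rolling into the next day, 30 April 2027).
1 November 2026 is a Sunday, so the first Sunday is November 1 and the third is November 15.
1 April 2027 is a Thursday, so Mondays fall on 5, 12, 19, 26; the last is April 26.
At the standard offset (UTC−02:00), 07:00 UTC − 2h = 05:00 Doreth Canton standard time.
Daylight saving runs 15 November 2026 – 26 April 2027; the standard-time date in Doreth Canton, April 30, 2027, is outside that window, so Doreth Canton is on standard time at UTC−02:00.
07:00 UTC − 2h = 05:00 Doreth Canton.

05:00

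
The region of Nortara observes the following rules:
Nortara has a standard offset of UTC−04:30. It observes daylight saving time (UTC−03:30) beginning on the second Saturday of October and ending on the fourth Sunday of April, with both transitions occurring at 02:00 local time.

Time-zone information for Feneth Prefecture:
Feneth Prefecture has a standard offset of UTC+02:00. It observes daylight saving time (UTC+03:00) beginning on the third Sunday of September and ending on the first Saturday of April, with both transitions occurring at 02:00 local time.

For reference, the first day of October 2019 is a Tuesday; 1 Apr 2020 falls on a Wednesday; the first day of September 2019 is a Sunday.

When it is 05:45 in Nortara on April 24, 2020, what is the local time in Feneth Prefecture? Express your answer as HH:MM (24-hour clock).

11:15

1 October 2019 is a Tuesday, so the first Saturday is October 5 and the second is October 12.
1 April 2020 is a Wednesday, so the first Sunday is April 5 and the fourth is April 26.
Daylight saving runs 12 October 2019 – 26 April 2020; April 24, 2020 is inside that window, so Nortara is at UTC−03:30.
05:45 Nortara + 3h30m = 09:15 UTC.
1 September 2019 is a Sunday, so the first Sunday is September 1 and the third is September 15.
1 April 2020 is a Wednesday, so the first Saturday is April 4.
At the standard offset (UTC+02:00), 09:15 UTC + 2h = 11:15 Feneth Prefecture standard time.
The standard-time date in Feneth Prefecture, April 24, 2020, is outside the daylight-saving period (15 September 2019 – 4 April 2020), so Feneth Prefecture is on standard time, UTC+02:00.
09:15 UTC + 2h = 11:15 Feneth Prefecture.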